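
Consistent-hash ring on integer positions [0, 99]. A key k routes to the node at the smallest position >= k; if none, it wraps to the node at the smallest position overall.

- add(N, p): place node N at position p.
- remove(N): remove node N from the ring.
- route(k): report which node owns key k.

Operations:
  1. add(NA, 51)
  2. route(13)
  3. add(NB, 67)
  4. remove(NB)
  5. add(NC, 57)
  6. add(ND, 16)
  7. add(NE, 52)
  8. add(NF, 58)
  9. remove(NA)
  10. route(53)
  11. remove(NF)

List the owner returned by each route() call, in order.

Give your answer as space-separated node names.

Answer: NA NC

Derivation:
Op 1: add NA@51 -> ring=[51:NA]
Op 2: route key 13: smallest pos >= 13 is 51 -> NA
Op 3: add NB@67 -> ring=[51:NA,67:NB]
Op 4: remove NB -> ring=[51:NA]
Op 5: add NC@57 -> ring=[51:NA,57:NC]
Op 6: add ND@16 -> ring=[16:ND,51:NA,57:NC]
Op 7: add NE@52 -> ring=[16:ND,51:NA,52:NE,57:NC]
Op 8: add NF@58 -> ring=[16:ND,51:NA,52:NE,57:NC,58:NF]
Op 9: remove NA -> ring=[16:ND,52:NE,57:NC,58:NF]
Op 10: route key 53: smallest pos >= 53 is 57 -> NC
Op 11: remove NF -> ring=[16:ND,52:NE,57:NC]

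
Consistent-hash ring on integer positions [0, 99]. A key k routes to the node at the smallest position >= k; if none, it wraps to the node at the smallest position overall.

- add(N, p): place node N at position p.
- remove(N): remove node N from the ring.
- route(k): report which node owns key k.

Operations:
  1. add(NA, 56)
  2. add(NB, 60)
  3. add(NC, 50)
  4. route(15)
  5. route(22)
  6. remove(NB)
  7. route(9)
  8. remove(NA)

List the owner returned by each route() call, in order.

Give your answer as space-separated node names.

Answer: NC NC NC

Derivation:
Op 1: add NA@56 -> ring=[56:NA]
Op 2: add NB@60 -> ring=[56:NA,60:NB]
Op 3: add NC@50 -> ring=[50:NC,56:NA,60:NB]
Op 4: route key 15: smallest pos >= 15 is 50 -> NC
Op 5: route key 22: smallest pos >= 22 is 50 -> NC
Op 6: remove NB -> ring=[50:NC,56:NA]
Op 7: route key 9: smallest pos >= 9 is 50 -> NC
Op 8: remove NA -> ring=[50:NC]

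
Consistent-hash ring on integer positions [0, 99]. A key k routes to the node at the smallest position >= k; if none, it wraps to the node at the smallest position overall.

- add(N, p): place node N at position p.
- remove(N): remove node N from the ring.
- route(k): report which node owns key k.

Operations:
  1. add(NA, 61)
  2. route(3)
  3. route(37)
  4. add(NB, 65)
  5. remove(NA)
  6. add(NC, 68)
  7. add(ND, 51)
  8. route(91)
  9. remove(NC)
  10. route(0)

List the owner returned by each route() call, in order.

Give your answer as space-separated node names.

Answer: NA NA ND ND

Derivation:
Op 1: add NA@61 -> ring=[61:NA]
Op 2: route key 3: smallest pos >= 3 is 61 -> NA
Op 3: route key 37: smallest pos >= 37 is 61 -> NA
Op 4: add NB@65 -> ring=[61:NA,65:NB]
Op 5: remove NA -> ring=[65:NB]
Op 6: add NC@68 -> ring=[65:NB,68:NC]
Op 7: add ND@51 -> ring=[51:ND,65:NB,68:NC]
Op 8: route key 91: none >= 91, wrap to smallest pos 51 -> ND
Op 9: remove NC -> ring=[51:ND,65:NB]
Op 10: route key 0: smallest pos >= 0 is 51 -> ND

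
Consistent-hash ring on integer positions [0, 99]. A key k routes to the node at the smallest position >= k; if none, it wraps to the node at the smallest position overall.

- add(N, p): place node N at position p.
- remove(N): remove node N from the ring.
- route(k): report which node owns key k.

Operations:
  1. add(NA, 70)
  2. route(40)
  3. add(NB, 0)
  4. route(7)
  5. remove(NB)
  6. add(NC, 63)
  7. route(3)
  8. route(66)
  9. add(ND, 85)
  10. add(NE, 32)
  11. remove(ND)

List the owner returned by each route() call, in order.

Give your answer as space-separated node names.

Op 1: add NA@70 -> ring=[70:NA]
Op 2: route key 40: smallest pos >= 40 is 70 -> NA
Op 3: add NB@0 -> ring=[0:NB,70:NA]
Op 4: route key 7: smallest pos >= 7 is 70 -> NA
Op 5: remove NB -> ring=[70:NA]
Op 6: add NC@63 -> ring=[63:NC,70:NA]
Op 7: route key 3: smallest pos >= 3 is 63 -> NC
Op 8: route key 66: smallest pos >= 66 is 70 -> NA
Op 9: add ND@85 -> ring=[63:NC,70:NA,85:ND]
Op 10: add NE@32 -> ring=[32:NE,63:NC,70:NA,85:ND]
Op 11: remove ND -> ring=[32:NE,63:NC,70:NA]

Answer: NA NA NC NA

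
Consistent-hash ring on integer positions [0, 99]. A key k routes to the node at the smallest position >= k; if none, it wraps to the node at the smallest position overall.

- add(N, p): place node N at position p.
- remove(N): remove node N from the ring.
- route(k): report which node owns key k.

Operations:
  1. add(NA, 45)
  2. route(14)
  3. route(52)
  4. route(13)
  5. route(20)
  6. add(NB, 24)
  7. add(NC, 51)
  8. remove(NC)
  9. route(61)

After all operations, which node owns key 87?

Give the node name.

Op 1: add NA@45 -> ring=[45:NA]
Op 2: route key 14: smallest pos >= 14 is 45 -> NA
Op 3: route key 52: none >= 52, wrap to smallest pos 45 -> NA
Op 4: route key 13: smallest pos >= 13 is 45 -> NA
Op 5: route key 20: smallest pos >= 20 is 45 -> NA
Op 6: add NB@24 -> ring=[24:NB,45:NA]
Op 7: add NC@51 -> ring=[24:NB,45:NA,51:NC]
Op 8: remove NC -> ring=[24:NB,45:NA]
Op 9: route key 61: none >= 61, wrap to smallest pos 24 -> NB
Final route key 87: none >= 87, wrap to smallest pos 24 -> NB

Answer: NB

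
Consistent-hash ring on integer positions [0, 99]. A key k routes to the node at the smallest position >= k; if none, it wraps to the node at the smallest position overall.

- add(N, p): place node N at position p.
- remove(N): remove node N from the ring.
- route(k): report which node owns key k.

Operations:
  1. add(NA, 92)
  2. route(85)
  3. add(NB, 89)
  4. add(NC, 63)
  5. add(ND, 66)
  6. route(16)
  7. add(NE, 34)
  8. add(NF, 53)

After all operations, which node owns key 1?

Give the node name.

Answer: NE

Derivation:
Op 1: add NA@92 -> ring=[92:NA]
Op 2: route key 85: smallest pos >= 85 is 92 -> NA
Op 3: add NB@89 -> ring=[89:NB,92:NA]
Op 4: add NC@63 -> ring=[63:NC,89:NB,92:NA]
Op 5: add ND@66 -> ring=[63:NC,66:ND,89:NB,92:NA]
Op 6: route key 16: smallest pos >= 16 is 63 -> NC
Op 7: add NE@34 -> ring=[34:NE,63:NC,66:ND,89:NB,92:NA]
Op 8: add NF@53 -> ring=[34:NE,53:NF,63:NC,66:ND,89:NB,92:NA]
Final route key 1: smallest pos >= 1 is 34 -> NE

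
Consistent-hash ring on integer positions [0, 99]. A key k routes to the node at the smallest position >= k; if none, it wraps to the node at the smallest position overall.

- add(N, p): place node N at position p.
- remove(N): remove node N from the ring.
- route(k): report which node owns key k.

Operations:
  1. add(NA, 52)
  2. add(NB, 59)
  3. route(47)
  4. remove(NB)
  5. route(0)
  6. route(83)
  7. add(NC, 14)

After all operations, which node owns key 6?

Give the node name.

Answer: NC

Derivation:
Op 1: add NA@52 -> ring=[52:NA]
Op 2: add NB@59 -> ring=[52:NA,59:NB]
Op 3: route key 47: smallest pos >= 47 is 52 -> NA
Op 4: remove NB -> ring=[52:NA]
Op 5: route key 0: smallest pos >= 0 is 52 -> NA
Op 6: route key 83: none >= 83, wrap to smallest pos 52 -> NA
Op 7: add NC@14 -> ring=[14:NC,52:NA]
Final route key 6: smallest pos >= 6 is 14 -> NC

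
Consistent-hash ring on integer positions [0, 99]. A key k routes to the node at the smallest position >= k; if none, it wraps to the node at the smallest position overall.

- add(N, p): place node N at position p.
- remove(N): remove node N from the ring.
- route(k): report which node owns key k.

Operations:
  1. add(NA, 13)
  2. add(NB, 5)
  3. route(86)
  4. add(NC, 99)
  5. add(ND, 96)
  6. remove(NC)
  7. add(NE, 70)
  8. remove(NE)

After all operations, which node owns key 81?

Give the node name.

Op 1: add NA@13 -> ring=[13:NA]
Op 2: add NB@5 -> ring=[5:NB,13:NA]
Op 3: route key 86: none >= 86, wrap to smallest pos 5 -> NB
Op 4: add NC@99 -> ring=[5:NB,13:NA,99:NC]
Op 5: add ND@96 -> ring=[5:NB,13:NA,96:ND,99:NC]
Op 6: remove NC -> ring=[5:NB,13:NA,96:ND]
Op 7: add NE@70 -> ring=[5:NB,13:NA,70:NE,96:ND]
Op 8: remove NE -> ring=[5:NB,13:NA,96:ND]
Final route key 81: smallest pos >= 81 is 96 -> ND

Answer: ND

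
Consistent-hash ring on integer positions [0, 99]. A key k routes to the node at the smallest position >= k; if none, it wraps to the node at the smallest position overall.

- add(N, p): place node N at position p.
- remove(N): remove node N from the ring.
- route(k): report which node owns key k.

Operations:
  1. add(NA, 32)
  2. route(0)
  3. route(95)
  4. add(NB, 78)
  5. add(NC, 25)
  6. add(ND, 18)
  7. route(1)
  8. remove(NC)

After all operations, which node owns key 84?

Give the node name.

Op 1: add NA@32 -> ring=[32:NA]
Op 2: route key 0: smallest pos >= 0 is 32 -> NA
Op 3: route key 95: none >= 95, wrap to smallest pos 32 -> NA
Op 4: add NB@78 -> ring=[32:NA,78:NB]
Op 5: add NC@25 -> ring=[25:NC,32:NA,78:NB]
Op 6: add ND@18 -> ring=[18:ND,25:NC,32:NA,78:NB]
Op 7: route key 1: smallest pos >= 1 is 18 -> ND
Op 8: remove NC -> ring=[18:ND,32:NA,78:NB]
Final route key 84: none >= 84, wrap to smallest pos 18 -> ND

Answer: ND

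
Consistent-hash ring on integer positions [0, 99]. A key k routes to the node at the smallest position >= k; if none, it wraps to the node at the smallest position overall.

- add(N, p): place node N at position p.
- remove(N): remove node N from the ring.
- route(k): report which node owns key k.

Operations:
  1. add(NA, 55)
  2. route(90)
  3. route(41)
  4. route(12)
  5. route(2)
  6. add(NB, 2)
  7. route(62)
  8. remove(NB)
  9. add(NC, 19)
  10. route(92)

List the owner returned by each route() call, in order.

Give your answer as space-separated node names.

Answer: NA NA NA NA NB NC

Derivation:
Op 1: add NA@55 -> ring=[55:NA]
Op 2: route key 90: none >= 90, wrap to smallest pos 55 -> NA
Op 3: route key 41: smallest pos >= 41 is 55 -> NA
Op 4: route key 12: smallest pos >= 12 is 55 -> NA
Op 5: route key 2: smallest pos >= 2 is 55 -> NA
Op 6: add NB@2 -> ring=[2:NB,55:NA]
Op 7: route key 62: none >= 62, wrap to smallest pos 2 -> NB
Op 8: remove NB -> ring=[55:NA]
Op 9: add NC@19 -> ring=[19:NC,55:NA]
Op 10: route key 92: none >= 92, wrap to smallest pos 19 -> NC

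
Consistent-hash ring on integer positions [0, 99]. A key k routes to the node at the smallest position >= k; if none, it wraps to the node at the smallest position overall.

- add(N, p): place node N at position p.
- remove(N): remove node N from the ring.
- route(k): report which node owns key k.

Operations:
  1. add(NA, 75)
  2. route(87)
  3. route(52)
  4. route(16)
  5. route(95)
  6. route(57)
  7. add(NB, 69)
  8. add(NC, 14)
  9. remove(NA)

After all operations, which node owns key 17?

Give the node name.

Op 1: add NA@75 -> ring=[75:NA]
Op 2: route key 87: none >= 87, wrap to smallest pos 75 -> NA
Op 3: route key 52: smallest pos >= 52 is 75 -> NA
Op 4: route key 16: smallest pos >= 16 is 75 -> NA
Op 5: route key 95: none >= 95, wrap to smallest pos 75 -> NA
Op 6: route key 57: smallest pos >= 57 is 75 -> NA
Op 7: add NB@69 -> ring=[69:NB,75:NA]
Op 8: add NC@14 -> ring=[14:NC,69:NB,75:NA]
Op 9: remove NA -> ring=[14:NC,69:NB]
Final route key 17: smallest pos >= 17 is 69 -> NB

Answer: NB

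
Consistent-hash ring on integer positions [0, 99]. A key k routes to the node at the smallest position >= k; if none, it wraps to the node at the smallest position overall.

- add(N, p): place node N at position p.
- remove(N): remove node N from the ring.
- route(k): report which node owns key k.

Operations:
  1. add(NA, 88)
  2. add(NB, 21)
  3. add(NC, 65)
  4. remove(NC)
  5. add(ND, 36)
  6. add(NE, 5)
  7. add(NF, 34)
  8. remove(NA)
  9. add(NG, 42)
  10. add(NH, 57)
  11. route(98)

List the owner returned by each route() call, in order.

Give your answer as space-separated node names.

Op 1: add NA@88 -> ring=[88:NA]
Op 2: add NB@21 -> ring=[21:NB,88:NA]
Op 3: add NC@65 -> ring=[21:NB,65:NC,88:NA]
Op 4: remove NC -> ring=[21:NB,88:NA]
Op 5: add ND@36 -> ring=[21:NB,36:ND,88:NA]
Op 6: add NE@5 -> ring=[5:NE,21:NB,36:ND,88:NA]
Op 7: add NF@34 -> ring=[5:NE,21:NB,34:NF,36:ND,88:NA]
Op 8: remove NA -> ring=[5:NE,21:NB,34:NF,36:ND]
Op 9: add NG@42 -> ring=[5:NE,21:NB,34:NF,36:ND,42:NG]
Op 10: add NH@57 -> ring=[5:NE,21:NB,34:NF,36:ND,42:NG,57:NH]
Op 11: route key 98: none >= 98, wrap to smallest pos 5 -> NE

Answer: NE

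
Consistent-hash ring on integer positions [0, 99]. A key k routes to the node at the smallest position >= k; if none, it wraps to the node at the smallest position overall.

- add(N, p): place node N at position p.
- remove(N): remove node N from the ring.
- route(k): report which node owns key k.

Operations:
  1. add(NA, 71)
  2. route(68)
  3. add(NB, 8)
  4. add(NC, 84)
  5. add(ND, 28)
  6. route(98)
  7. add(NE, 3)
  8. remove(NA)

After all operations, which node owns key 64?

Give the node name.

Answer: NC

Derivation:
Op 1: add NA@71 -> ring=[71:NA]
Op 2: route key 68: smallest pos >= 68 is 71 -> NA
Op 3: add NB@8 -> ring=[8:NB,71:NA]
Op 4: add NC@84 -> ring=[8:NB,71:NA,84:NC]
Op 5: add ND@28 -> ring=[8:NB,28:ND,71:NA,84:NC]
Op 6: route key 98: none >= 98, wrap to smallest pos 8 -> NB
Op 7: add NE@3 -> ring=[3:NE,8:NB,28:ND,71:NA,84:NC]
Op 8: remove NA -> ring=[3:NE,8:NB,28:ND,84:NC]
Final route key 64: smallest pos >= 64 is 84 -> NC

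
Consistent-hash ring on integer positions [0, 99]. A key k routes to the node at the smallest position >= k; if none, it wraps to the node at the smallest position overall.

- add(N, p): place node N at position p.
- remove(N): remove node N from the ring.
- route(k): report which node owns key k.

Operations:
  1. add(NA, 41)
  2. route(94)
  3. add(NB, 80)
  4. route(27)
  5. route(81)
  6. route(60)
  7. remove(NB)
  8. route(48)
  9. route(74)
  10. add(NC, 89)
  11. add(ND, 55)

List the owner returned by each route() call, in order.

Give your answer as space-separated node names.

Answer: NA NA NA NB NA NA

Derivation:
Op 1: add NA@41 -> ring=[41:NA]
Op 2: route key 94: none >= 94, wrap to smallest pos 41 -> NA
Op 3: add NB@80 -> ring=[41:NA,80:NB]
Op 4: route key 27: smallest pos >= 27 is 41 -> NA
Op 5: route key 81: none >= 81, wrap to smallest pos 41 -> NA
Op 6: route key 60: smallest pos >= 60 is 80 -> NB
Op 7: remove NB -> ring=[41:NA]
Op 8: route key 48: none >= 48, wrap to smallest pos 41 -> NA
Op 9: route key 74: none >= 74, wrap to smallest pos 41 -> NA
Op 10: add NC@89 -> ring=[41:NA,89:NC]
Op 11: add ND@55 -> ring=[41:NA,55:ND,89:NC]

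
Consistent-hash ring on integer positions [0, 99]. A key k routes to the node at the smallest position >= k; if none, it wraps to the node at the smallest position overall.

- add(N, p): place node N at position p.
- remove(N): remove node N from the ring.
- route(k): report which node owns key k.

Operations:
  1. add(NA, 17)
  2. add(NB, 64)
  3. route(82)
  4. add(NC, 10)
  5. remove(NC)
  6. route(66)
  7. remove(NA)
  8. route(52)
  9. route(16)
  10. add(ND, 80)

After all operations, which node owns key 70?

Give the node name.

Op 1: add NA@17 -> ring=[17:NA]
Op 2: add NB@64 -> ring=[17:NA,64:NB]
Op 3: route key 82: none >= 82, wrap to smallest pos 17 -> NA
Op 4: add NC@10 -> ring=[10:NC,17:NA,64:NB]
Op 5: remove NC -> ring=[17:NA,64:NB]
Op 6: route key 66: none >= 66, wrap to smallest pos 17 -> NA
Op 7: remove NA -> ring=[64:NB]
Op 8: route key 52: smallest pos >= 52 is 64 -> NB
Op 9: route key 16: smallest pos >= 16 is 64 -> NB
Op 10: add ND@80 -> ring=[64:NB,80:ND]
Final route key 70: smallest pos >= 70 is 80 -> ND

Answer: ND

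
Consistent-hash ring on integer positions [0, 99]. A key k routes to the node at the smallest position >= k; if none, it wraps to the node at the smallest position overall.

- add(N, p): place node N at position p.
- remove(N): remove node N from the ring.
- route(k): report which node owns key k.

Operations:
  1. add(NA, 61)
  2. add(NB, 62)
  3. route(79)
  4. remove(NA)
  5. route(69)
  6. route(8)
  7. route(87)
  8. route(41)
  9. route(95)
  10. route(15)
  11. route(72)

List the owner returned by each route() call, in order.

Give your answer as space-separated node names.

Op 1: add NA@61 -> ring=[61:NA]
Op 2: add NB@62 -> ring=[61:NA,62:NB]
Op 3: route key 79: none >= 79, wrap to smallest pos 61 -> NA
Op 4: remove NA -> ring=[62:NB]
Op 5: route key 69: none >= 69, wrap to smallest pos 62 -> NB
Op 6: route key 8: smallest pos >= 8 is 62 -> NB
Op 7: route key 87: none >= 87, wrap to smallest pos 62 -> NB
Op 8: route key 41: smallest pos >= 41 is 62 -> NB
Op 9: route key 95: none >= 95, wrap to smallest pos 62 -> NB
Op 10: route key 15: smallest pos >= 15 is 62 -> NB
Op 11: route key 72: none >= 72, wrap to smallest pos 62 -> NB

Answer: NA NB NB NB NB NB NB NB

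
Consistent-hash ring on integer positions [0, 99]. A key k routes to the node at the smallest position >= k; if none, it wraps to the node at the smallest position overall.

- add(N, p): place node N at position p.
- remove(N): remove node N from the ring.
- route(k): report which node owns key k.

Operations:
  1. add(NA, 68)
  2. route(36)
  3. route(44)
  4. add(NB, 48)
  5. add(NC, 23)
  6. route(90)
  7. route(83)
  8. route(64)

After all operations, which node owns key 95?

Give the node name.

Op 1: add NA@68 -> ring=[68:NA]
Op 2: route key 36: smallest pos >= 36 is 68 -> NA
Op 3: route key 44: smallest pos >= 44 is 68 -> NA
Op 4: add NB@48 -> ring=[48:NB,68:NA]
Op 5: add NC@23 -> ring=[23:NC,48:NB,68:NA]
Op 6: route key 90: none >= 90, wrap to smallest pos 23 -> NC
Op 7: route key 83: none >= 83, wrap to smallest pos 23 -> NC
Op 8: route key 64: smallest pos >= 64 is 68 -> NA
Final route key 95: none >= 95, wrap to smallest pos 23 -> NC

Answer: NC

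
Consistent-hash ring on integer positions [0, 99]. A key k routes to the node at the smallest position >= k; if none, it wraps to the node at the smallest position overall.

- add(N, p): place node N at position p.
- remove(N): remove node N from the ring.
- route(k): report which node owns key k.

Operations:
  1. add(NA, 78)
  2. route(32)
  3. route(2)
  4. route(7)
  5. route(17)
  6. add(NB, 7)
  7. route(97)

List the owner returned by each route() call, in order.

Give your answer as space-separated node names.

Op 1: add NA@78 -> ring=[78:NA]
Op 2: route key 32: smallest pos >= 32 is 78 -> NA
Op 3: route key 2: smallest pos >= 2 is 78 -> NA
Op 4: route key 7: smallest pos >= 7 is 78 -> NA
Op 5: route key 17: smallest pos >= 17 is 78 -> NA
Op 6: add NB@7 -> ring=[7:NB,78:NA]
Op 7: route key 97: none >= 97, wrap to smallest pos 7 -> NB

Answer: NA NA NA NA NB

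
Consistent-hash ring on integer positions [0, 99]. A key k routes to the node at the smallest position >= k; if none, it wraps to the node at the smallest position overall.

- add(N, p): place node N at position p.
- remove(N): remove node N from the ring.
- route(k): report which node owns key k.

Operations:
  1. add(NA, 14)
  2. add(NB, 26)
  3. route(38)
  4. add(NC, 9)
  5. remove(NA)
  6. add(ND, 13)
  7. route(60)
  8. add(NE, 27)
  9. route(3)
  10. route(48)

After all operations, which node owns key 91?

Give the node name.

Op 1: add NA@14 -> ring=[14:NA]
Op 2: add NB@26 -> ring=[14:NA,26:NB]
Op 3: route key 38: none >= 38, wrap to smallest pos 14 -> NA
Op 4: add NC@9 -> ring=[9:NC,14:NA,26:NB]
Op 5: remove NA -> ring=[9:NC,26:NB]
Op 6: add ND@13 -> ring=[9:NC,13:ND,26:NB]
Op 7: route key 60: none >= 60, wrap to smallest pos 9 -> NC
Op 8: add NE@27 -> ring=[9:NC,13:ND,26:NB,27:NE]
Op 9: route key 3: smallest pos >= 3 is 9 -> NC
Op 10: route key 48: none >= 48, wrap to smallest pos 9 -> NC
Final route key 91: none >= 91, wrap to smallest pos 9 -> NC

Answer: NC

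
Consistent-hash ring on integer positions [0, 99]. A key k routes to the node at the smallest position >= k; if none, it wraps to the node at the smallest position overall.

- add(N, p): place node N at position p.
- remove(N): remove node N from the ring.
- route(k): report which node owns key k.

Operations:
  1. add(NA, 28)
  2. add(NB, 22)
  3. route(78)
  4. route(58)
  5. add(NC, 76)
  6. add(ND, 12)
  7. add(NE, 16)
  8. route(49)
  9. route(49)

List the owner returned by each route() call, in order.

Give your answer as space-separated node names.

Answer: NB NB NC NC

Derivation:
Op 1: add NA@28 -> ring=[28:NA]
Op 2: add NB@22 -> ring=[22:NB,28:NA]
Op 3: route key 78: none >= 78, wrap to smallest pos 22 -> NB
Op 4: route key 58: none >= 58, wrap to smallest pos 22 -> NB
Op 5: add NC@76 -> ring=[22:NB,28:NA,76:NC]
Op 6: add ND@12 -> ring=[12:ND,22:NB,28:NA,76:NC]
Op 7: add NE@16 -> ring=[12:ND,16:NE,22:NB,28:NA,76:NC]
Op 8: route key 49: smallest pos >= 49 is 76 -> NC
Op 9: route key 49: smallest pos >= 49 is 76 -> NC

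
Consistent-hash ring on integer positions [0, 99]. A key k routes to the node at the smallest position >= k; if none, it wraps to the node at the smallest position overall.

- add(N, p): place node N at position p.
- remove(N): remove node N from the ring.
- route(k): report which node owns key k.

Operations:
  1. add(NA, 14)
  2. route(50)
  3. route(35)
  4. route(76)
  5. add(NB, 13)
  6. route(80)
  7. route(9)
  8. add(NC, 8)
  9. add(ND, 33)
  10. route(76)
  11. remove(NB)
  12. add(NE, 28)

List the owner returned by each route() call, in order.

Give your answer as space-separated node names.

Op 1: add NA@14 -> ring=[14:NA]
Op 2: route key 50: none >= 50, wrap to smallest pos 14 -> NA
Op 3: route key 35: none >= 35, wrap to smallest pos 14 -> NA
Op 4: route key 76: none >= 76, wrap to smallest pos 14 -> NA
Op 5: add NB@13 -> ring=[13:NB,14:NA]
Op 6: route key 80: none >= 80, wrap to smallest pos 13 -> NB
Op 7: route key 9: smallest pos >= 9 is 13 -> NB
Op 8: add NC@8 -> ring=[8:NC,13:NB,14:NA]
Op 9: add ND@33 -> ring=[8:NC,13:NB,14:NA,33:ND]
Op 10: route key 76: none >= 76, wrap to smallest pos 8 -> NC
Op 11: remove NB -> ring=[8:NC,14:NA,33:ND]
Op 12: add NE@28 -> ring=[8:NC,14:NA,28:NE,33:ND]

Answer: NA NA NA NB NB NC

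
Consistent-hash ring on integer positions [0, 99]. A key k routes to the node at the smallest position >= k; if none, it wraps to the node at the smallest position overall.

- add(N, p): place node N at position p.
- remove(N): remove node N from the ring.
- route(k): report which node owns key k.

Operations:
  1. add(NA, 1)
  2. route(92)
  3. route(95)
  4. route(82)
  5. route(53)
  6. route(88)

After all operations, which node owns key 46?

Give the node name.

Answer: NA

Derivation:
Op 1: add NA@1 -> ring=[1:NA]
Op 2: route key 92: none >= 92, wrap to smallest pos 1 -> NA
Op 3: route key 95: none >= 95, wrap to smallest pos 1 -> NA
Op 4: route key 82: none >= 82, wrap to smallest pos 1 -> NA
Op 5: route key 53: none >= 53, wrap to smallest pos 1 -> NA
Op 6: route key 88: none >= 88, wrap to smallest pos 1 -> NA
Final route key 46: none >= 46, wrap to smallest pos 1 -> NA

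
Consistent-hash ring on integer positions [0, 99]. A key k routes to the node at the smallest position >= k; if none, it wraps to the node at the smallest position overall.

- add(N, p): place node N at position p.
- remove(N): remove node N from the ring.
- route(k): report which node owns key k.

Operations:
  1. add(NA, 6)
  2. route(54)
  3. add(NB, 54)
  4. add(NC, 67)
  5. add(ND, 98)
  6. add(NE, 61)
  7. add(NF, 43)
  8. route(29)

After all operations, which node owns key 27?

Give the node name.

Answer: NF

Derivation:
Op 1: add NA@6 -> ring=[6:NA]
Op 2: route key 54: none >= 54, wrap to smallest pos 6 -> NA
Op 3: add NB@54 -> ring=[6:NA,54:NB]
Op 4: add NC@67 -> ring=[6:NA,54:NB,67:NC]
Op 5: add ND@98 -> ring=[6:NA,54:NB,67:NC,98:ND]
Op 6: add NE@61 -> ring=[6:NA,54:NB,61:NE,67:NC,98:ND]
Op 7: add NF@43 -> ring=[6:NA,43:NF,54:NB,61:NE,67:NC,98:ND]
Op 8: route key 29: smallest pos >= 29 is 43 -> NF
Final route key 27: smallest pos >= 27 is 43 -> NF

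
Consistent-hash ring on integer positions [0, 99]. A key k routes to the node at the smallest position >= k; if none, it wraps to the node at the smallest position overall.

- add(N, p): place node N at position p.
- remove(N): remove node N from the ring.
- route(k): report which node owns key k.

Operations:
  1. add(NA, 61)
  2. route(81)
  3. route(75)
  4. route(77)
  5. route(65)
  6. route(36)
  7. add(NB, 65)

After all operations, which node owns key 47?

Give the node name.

Answer: NA

Derivation:
Op 1: add NA@61 -> ring=[61:NA]
Op 2: route key 81: none >= 81, wrap to smallest pos 61 -> NA
Op 3: route key 75: none >= 75, wrap to smallest pos 61 -> NA
Op 4: route key 77: none >= 77, wrap to smallest pos 61 -> NA
Op 5: route key 65: none >= 65, wrap to smallest pos 61 -> NA
Op 6: route key 36: smallest pos >= 36 is 61 -> NA
Op 7: add NB@65 -> ring=[61:NA,65:NB]
Final route key 47: smallest pos >= 47 is 61 -> NA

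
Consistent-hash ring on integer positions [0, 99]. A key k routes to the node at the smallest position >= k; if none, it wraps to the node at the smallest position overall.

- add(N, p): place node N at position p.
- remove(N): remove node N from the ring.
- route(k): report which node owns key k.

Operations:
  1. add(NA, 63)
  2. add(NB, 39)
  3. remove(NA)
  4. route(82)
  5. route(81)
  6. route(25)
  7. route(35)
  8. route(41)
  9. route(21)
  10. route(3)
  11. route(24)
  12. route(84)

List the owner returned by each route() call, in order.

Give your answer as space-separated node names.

Op 1: add NA@63 -> ring=[63:NA]
Op 2: add NB@39 -> ring=[39:NB,63:NA]
Op 3: remove NA -> ring=[39:NB]
Op 4: route key 82: none >= 82, wrap to smallest pos 39 -> NB
Op 5: route key 81: none >= 81, wrap to smallest pos 39 -> NB
Op 6: route key 25: smallest pos >= 25 is 39 -> NB
Op 7: route key 35: smallest pos >= 35 is 39 -> NB
Op 8: route key 41: none >= 41, wrap to smallest pos 39 -> NB
Op 9: route key 21: smallest pos >= 21 is 39 -> NB
Op 10: route key 3: smallest pos >= 3 is 39 -> NB
Op 11: route key 24: smallest pos >= 24 is 39 -> NB
Op 12: route key 84: none >= 84, wrap to smallest pos 39 -> NB

Answer: NB NB NB NB NB NB NB NB NB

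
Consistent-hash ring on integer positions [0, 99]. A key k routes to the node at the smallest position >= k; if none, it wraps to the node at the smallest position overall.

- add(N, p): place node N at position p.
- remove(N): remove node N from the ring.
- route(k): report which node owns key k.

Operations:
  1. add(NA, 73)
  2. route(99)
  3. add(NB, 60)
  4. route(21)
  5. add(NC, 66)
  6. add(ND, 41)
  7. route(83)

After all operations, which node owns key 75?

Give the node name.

Op 1: add NA@73 -> ring=[73:NA]
Op 2: route key 99: none >= 99, wrap to smallest pos 73 -> NA
Op 3: add NB@60 -> ring=[60:NB,73:NA]
Op 4: route key 21: smallest pos >= 21 is 60 -> NB
Op 5: add NC@66 -> ring=[60:NB,66:NC,73:NA]
Op 6: add ND@41 -> ring=[41:ND,60:NB,66:NC,73:NA]
Op 7: route key 83: none >= 83, wrap to smallest pos 41 -> ND
Final route key 75: none >= 75, wrap to smallest pos 41 -> ND

Answer: ND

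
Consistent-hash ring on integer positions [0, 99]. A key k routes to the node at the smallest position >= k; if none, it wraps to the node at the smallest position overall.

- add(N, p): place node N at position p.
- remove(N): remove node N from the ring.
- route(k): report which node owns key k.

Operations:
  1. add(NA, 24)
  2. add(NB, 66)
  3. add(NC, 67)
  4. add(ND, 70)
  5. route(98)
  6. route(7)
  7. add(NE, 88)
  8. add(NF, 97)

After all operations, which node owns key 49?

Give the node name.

Op 1: add NA@24 -> ring=[24:NA]
Op 2: add NB@66 -> ring=[24:NA,66:NB]
Op 3: add NC@67 -> ring=[24:NA,66:NB,67:NC]
Op 4: add ND@70 -> ring=[24:NA,66:NB,67:NC,70:ND]
Op 5: route key 98: none >= 98, wrap to smallest pos 24 -> NA
Op 6: route key 7: smallest pos >= 7 is 24 -> NA
Op 7: add NE@88 -> ring=[24:NA,66:NB,67:NC,70:ND,88:NE]
Op 8: add NF@97 -> ring=[24:NA,66:NB,67:NC,70:ND,88:NE,97:NF]
Final route key 49: smallest pos >= 49 is 66 -> NB

Answer: NB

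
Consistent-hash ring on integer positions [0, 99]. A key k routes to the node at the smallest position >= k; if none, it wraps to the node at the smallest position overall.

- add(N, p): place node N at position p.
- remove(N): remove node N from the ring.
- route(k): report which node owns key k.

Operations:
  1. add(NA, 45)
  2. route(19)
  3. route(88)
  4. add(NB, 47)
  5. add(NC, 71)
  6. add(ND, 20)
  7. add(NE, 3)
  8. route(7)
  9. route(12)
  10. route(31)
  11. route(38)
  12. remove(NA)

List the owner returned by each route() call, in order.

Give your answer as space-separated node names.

Answer: NA NA ND ND NA NA

Derivation:
Op 1: add NA@45 -> ring=[45:NA]
Op 2: route key 19: smallest pos >= 19 is 45 -> NA
Op 3: route key 88: none >= 88, wrap to smallest pos 45 -> NA
Op 4: add NB@47 -> ring=[45:NA,47:NB]
Op 5: add NC@71 -> ring=[45:NA,47:NB,71:NC]
Op 6: add ND@20 -> ring=[20:ND,45:NA,47:NB,71:NC]
Op 7: add NE@3 -> ring=[3:NE,20:ND,45:NA,47:NB,71:NC]
Op 8: route key 7: smallest pos >= 7 is 20 -> ND
Op 9: route key 12: smallest pos >= 12 is 20 -> ND
Op 10: route key 31: smallest pos >= 31 is 45 -> NA
Op 11: route key 38: smallest pos >= 38 is 45 -> NA
Op 12: remove NA -> ring=[3:NE,20:ND,47:NB,71:NC]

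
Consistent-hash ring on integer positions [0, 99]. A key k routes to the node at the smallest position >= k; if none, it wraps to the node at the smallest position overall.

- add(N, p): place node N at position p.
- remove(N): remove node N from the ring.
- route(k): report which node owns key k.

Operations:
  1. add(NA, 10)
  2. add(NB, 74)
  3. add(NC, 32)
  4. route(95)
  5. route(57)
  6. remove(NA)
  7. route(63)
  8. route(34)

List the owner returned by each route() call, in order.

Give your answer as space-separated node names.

Answer: NA NB NB NB

Derivation:
Op 1: add NA@10 -> ring=[10:NA]
Op 2: add NB@74 -> ring=[10:NA,74:NB]
Op 3: add NC@32 -> ring=[10:NA,32:NC,74:NB]
Op 4: route key 95: none >= 95, wrap to smallest pos 10 -> NA
Op 5: route key 57: smallest pos >= 57 is 74 -> NB
Op 6: remove NA -> ring=[32:NC,74:NB]
Op 7: route key 63: smallest pos >= 63 is 74 -> NB
Op 8: route key 34: smallest pos >= 34 is 74 -> NB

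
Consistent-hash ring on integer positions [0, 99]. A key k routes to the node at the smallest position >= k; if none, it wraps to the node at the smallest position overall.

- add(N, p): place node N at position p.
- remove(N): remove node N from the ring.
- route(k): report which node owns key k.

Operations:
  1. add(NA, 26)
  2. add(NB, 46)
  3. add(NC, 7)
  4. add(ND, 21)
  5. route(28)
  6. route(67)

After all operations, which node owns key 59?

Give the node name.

Op 1: add NA@26 -> ring=[26:NA]
Op 2: add NB@46 -> ring=[26:NA,46:NB]
Op 3: add NC@7 -> ring=[7:NC,26:NA,46:NB]
Op 4: add ND@21 -> ring=[7:NC,21:ND,26:NA,46:NB]
Op 5: route key 28: smallest pos >= 28 is 46 -> NB
Op 6: route key 67: none >= 67, wrap to smallest pos 7 -> NC
Final route key 59: none >= 59, wrap to smallest pos 7 -> NC

Answer: NC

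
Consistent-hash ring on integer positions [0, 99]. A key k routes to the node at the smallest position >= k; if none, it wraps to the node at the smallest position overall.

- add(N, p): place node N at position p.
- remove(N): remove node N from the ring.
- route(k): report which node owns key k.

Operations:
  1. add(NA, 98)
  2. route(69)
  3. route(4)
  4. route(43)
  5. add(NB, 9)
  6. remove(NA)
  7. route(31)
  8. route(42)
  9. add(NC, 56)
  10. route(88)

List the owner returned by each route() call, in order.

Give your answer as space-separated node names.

Op 1: add NA@98 -> ring=[98:NA]
Op 2: route key 69: smallest pos >= 69 is 98 -> NA
Op 3: route key 4: smallest pos >= 4 is 98 -> NA
Op 4: route key 43: smallest pos >= 43 is 98 -> NA
Op 5: add NB@9 -> ring=[9:NB,98:NA]
Op 6: remove NA -> ring=[9:NB]
Op 7: route key 31: none >= 31, wrap to smallest pos 9 -> NB
Op 8: route key 42: none >= 42, wrap to smallest pos 9 -> NB
Op 9: add NC@56 -> ring=[9:NB,56:NC]
Op 10: route key 88: none >= 88, wrap to smallest pos 9 -> NB

Answer: NA NA NA NB NB NB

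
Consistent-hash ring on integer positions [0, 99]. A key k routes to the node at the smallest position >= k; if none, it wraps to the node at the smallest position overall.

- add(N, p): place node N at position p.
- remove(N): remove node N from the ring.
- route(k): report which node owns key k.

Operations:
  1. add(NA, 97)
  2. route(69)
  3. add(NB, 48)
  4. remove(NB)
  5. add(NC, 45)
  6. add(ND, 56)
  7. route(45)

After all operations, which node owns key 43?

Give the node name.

Op 1: add NA@97 -> ring=[97:NA]
Op 2: route key 69: smallest pos >= 69 is 97 -> NA
Op 3: add NB@48 -> ring=[48:NB,97:NA]
Op 4: remove NB -> ring=[97:NA]
Op 5: add NC@45 -> ring=[45:NC,97:NA]
Op 6: add ND@56 -> ring=[45:NC,56:ND,97:NA]
Op 7: route key 45: smallest pos >= 45 is 45 -> NC
Final route key 43: smallest pos >= 43 is 45 -> NC

Answer: NC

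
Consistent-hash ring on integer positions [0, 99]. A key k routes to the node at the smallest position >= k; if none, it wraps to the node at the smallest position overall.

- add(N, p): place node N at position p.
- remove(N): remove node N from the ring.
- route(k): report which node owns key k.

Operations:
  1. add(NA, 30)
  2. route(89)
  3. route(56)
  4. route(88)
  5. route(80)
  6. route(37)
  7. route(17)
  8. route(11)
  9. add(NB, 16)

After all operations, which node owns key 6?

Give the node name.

Op 1: add NA@30 -> ring=[30:NA]
Op 2: route key 89: none >= 89, wrap to smallest pos 30 -> NA
Op 3: route key 56: none >= 56, wrap to smallest pos 30 -> NA
Op 4: route key 88: none >= 88, wrap to smallest pos 30 -> NA
Op 5: route key 80: none >= 80, wrap to smallest pos 30 -> NA
Op 6: route key 37: none >= 37, wrap to smallest pos 30 -> NA
Op 7: route key 17: smallest pos >= 17 is 30 -> NA
Op 8: route key 11: smallest pos >= 11 is 30 -> NA
Op 9: add NB@16 -> ring=[16:NB,30:NA]
Final route key 6: smallest pos >= 6 is 16 -> NB

Answer: NB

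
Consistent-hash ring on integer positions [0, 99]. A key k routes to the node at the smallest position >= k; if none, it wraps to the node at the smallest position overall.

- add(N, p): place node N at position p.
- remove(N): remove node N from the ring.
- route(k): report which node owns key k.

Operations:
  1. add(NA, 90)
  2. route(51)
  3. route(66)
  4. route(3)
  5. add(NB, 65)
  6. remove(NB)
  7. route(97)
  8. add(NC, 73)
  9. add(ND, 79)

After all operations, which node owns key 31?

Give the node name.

Answer: NC

Derivation:
Op 1: add NA@90 -> ring=[90:NA]
Op 2: route key 51: smallest pos >= 51 is 90 -> NA
Op 3: route key 66: smallest pos >= 66 is 90 -> NA
Op 4: route key 3: smallest pos >= 3 is 90 -> NA
Op 5: add NB@65 -> ring=[65:NB,90:NA]
Op 6: remove NB -> ring=[90:NA]
Op 7: route key 97: none >= 97, wrap to smallest pos 90 -> NA
Op 8: add NC@73 -> ring=[73:NC,90:NA]
Op 9: add ND@79 -> ring=[73:NC,79:ND,90:NA]
Final route key 31: smallest pos >= 31 is 73 -> NC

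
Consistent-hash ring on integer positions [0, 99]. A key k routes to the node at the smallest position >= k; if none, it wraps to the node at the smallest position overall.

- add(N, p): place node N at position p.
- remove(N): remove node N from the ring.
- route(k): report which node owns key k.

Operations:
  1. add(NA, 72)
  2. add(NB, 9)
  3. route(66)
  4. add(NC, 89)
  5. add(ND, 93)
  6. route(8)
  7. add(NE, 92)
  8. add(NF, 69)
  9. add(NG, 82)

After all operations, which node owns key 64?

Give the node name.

Answer: NF

Derivation:
Op 1: add NA@72 -> ring=[72:NA]
Op 2: add NB@9 -> ring=[9:NB,72:NA]
Op 3: route key 66: smallest pos >= 66 is 72 -> NA
Op 4: add NC@89 -> ring=[9:NB,72:NA,89:NC]
Op 5: add ND@93 -> ring=[9:NB,72:NA,89:NC,93:ND]
Op 6: route key 8: smallest pos >= 8 is 9 -> NB
Op 7: add NE@92 -> ring=[9:NB,72:NA,89:NC,92:NE,93:ND]
Op 8: add NF@69 -> ring=[9:NB,69:NF,72:NA,89:NC,92:NE,93:ND]
Op 9: add NG@82 -> ring=[9:NB,69:NF,72:NA,82:NG,89:NC,92:NE,93:ND]
Final route key 64: smallest pos >= 64 is 69 -> NF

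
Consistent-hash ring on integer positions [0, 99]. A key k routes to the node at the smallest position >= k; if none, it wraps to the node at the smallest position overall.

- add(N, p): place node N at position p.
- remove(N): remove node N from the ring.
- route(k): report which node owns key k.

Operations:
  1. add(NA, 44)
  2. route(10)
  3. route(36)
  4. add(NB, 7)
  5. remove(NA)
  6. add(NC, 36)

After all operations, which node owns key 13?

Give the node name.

Answer: NC

Derivation:
Op 1: add NA@44 -> ring=[44:NA]
Op 2: route key 10: smallest pos >= 10 is 44 -> NA
Op 3: route key 36: smallest pos >= 36 is 44 -> NA
Op 4: add NB@7 -> ring=[7:NB,44:NA]
Op 5: remove NA -> ring=[7:NB]
Op 6: add NC@36 -> ring=[7:NB,36:NC]
Final route key 13: smallest pos >= 13 is 36 -> NC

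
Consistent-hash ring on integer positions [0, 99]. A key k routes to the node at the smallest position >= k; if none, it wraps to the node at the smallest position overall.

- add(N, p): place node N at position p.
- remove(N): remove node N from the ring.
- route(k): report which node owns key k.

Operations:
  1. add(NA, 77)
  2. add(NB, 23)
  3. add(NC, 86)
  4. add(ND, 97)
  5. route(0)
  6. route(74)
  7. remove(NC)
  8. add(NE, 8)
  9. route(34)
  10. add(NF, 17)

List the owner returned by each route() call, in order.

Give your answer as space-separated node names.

Answer: NB NA NA

Derivation:
Op 1: add NA@77 -> ring=[77:NA]
Op 2: add NB@23 -> ring=[23:NB,77:NA]
Op 3: add NC@86 -> ring=[23:NB,77:NA,86:NC]
Op 4: add ND@97 -> ring=[23:NB,77:NA,86:NC,97:ND]
Op 5: route key 0: smallest pos >= 0 is 23 -> NB
Op 6: route key 74: smallest pos >= 74 is 77 -> NA
Op 7: remove NC -> ring=[23:NB,77:NA,97:ND]
Op 8: add NE@8 -> ring=[8:NE,23:NB,77:NA,97:ND]
Op 9: route key 34: smallest pos >= 34 is 77 -> NA
Op 10: add NF@17 -> ring=[8:NE,17:NF,23:NB,77:NA,97:ND]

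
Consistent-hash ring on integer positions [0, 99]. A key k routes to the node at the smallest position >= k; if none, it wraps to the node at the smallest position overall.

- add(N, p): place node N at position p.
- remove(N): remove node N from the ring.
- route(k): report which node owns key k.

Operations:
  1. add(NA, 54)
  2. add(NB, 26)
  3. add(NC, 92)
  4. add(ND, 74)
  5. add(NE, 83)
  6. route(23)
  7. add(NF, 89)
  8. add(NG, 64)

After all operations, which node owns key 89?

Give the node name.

Op 1: add NA@54 -> ring=[54:NA]
Op 2: add NB@26 -> ring=[26:NB,54:NA]
Op 3: add NC@92 -> ring=[26:NB,54:NA,92:NC]
Op 4: add ND@74 -> ring=[26:NB,54:NA,74:ND,92:NC]
Op 5: add NE@83 -> ring=[26:NB,54:NA,74:ND,83:NE,92:NC]
Op 6: route key 23: smallest pos >= 23 is 26 -> NB
Op 7: add NF@89 -> ring=[26:NB,54:NA,74:ND,83:NE,89:NF,92:NC]
Op 8: add NG@64 -> ring=[26:NB,54:NA,64:NG,74:ND,83:NE,89:NF,92:NC]
Final route key 89: smallest pos >= 89 is 89 -> NF

Answer: NF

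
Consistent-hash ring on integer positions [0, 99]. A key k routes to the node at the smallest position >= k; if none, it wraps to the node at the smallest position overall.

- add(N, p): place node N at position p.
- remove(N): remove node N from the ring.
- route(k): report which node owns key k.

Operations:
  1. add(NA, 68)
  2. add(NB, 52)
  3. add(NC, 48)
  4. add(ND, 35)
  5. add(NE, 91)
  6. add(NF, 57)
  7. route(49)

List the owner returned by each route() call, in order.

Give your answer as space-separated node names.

Op 1: add NA@68 -> ring=[68:NA]
Op 2: add NB@52 -> ring=[52:NB,68:NA]
Op 3: add NC@48 -> ring=[48:NC,52:NB,68:NA]
Op 4: add ND@35 -> ring=[35:ND,48:NC,52:NB,68:NA]
Op 5: add NE@91 -> ring=[35:ND,48:NC,52:NB,68:NA,91:NE]
Op 6: add NF@57 -> ring=[35:ND,48:NC,52:NB,57:NF,68:NA,91:NE]
Op 7: route key 49: smallest pos >= 49 is 52 -> NB

Answer: NB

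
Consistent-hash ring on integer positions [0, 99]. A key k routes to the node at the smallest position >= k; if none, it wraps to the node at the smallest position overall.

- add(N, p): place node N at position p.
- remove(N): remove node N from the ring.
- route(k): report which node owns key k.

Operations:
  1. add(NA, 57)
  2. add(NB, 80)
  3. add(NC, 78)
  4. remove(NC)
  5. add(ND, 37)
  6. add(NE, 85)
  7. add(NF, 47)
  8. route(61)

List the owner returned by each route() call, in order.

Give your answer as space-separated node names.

Op 1: add NA@57 -> ring=[57:NA]
Op 2: add NB@80 -> ring=[57:NA,80:NB]
Op 3: add NC@78 -> ring=[57:NA,78:NC,80:NB]
Op 4: remove NC -> ring=[57:NA,80:NB]
Op 5: add ND@37 -> ring=[37:ND,57:NA,80:NB]
Op 6: add NE@85 -> ring=[37:ND,57:NA,80:NB,85:NE]
Op 7: add NF@47 -> ring=[37:ND,47:NF,57:NA,80:NB,85:NE]
Op 8: route key 61: smallest pos >= 61 is 80 -> NB

Answer: NB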